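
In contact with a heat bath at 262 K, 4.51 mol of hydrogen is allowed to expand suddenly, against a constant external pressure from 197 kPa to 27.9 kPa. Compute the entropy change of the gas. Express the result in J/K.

ΔS_gas = 73.3 J/K

Entropy is a state function, so ΔS_gas depends only on the end states.
For an isothermal ideal gas ΔS_gas = nR ln(P₁/P₂) = 4.51 × 8.314 × ln(197/27.9) = 73.3 J/K.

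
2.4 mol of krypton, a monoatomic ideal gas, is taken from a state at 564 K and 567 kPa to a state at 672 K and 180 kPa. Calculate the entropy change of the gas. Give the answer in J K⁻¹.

ΔS = 31.6 J/K

ΔS = nC_p ln(T₂/T₁) − nR ln(P₂/P₁), with C_p = 5R/2 = 20.79 J mol⁻¹ K⁻¹ for a monoatomic ideal gas.
ΔS = 2.4 × [20.79 × ln(672/564) − 8.314 × ln(180/567)] = 31.6 J/K.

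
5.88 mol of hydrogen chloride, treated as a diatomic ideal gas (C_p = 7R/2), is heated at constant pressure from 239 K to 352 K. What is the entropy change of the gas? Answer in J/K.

ΔS = 66.2 J/K

At constant pressure, ΔS = nC_p ln(T₂/T₁) with C_p = 7R/2 = 29.1 J mol⁻¹ K⁻¹.
ΔS = 5.88 × 29.1 × ln(352/239) = 66.2 J/K.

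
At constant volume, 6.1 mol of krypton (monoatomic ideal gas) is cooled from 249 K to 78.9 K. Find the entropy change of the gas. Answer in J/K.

ΔS = -87.4 J/K

At constant volume, ΔS = nC_V ln(T₂/T₁) with C_V = 3R/2 = 12.47 J mol⁻¹ K⁻¹.
ΔS = 6.1 × 12.47 × ln(78.9/249) = -87.4 J/K.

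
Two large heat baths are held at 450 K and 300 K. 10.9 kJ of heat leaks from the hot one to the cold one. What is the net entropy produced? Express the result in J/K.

ΔS_total = 12.1 J/K

ΔS_hot = −Q/T_H = −10900/450 = -24.22 J/K and ΔS_cold = +Q/T_C = 10900/300 = 36.33 J/K.
ΔS_total = -24.22 + 36.33 = 12.1 J/K, positive as the second law requires.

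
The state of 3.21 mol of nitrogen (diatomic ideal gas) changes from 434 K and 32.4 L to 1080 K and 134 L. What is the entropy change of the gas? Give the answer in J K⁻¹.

Entropy is a state function: ΔS = nC_V ln(T₂/T₁) + nR ln(V₂/V₁), with C_V = 5R/2 = 20.79 J mol⁻¹ K⁻¹ for a diatomic ideal gas.
ΔS = 3.21 × [20.79 × ln(1080/434) + 8.314 × ln(134/32.4)] = 98.7 J/K.

ΔS = 98.7 J/K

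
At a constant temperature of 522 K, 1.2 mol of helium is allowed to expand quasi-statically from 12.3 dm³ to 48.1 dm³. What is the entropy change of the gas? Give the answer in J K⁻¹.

For an isothermal ideal gas ΔS_gas = nR ln(V₂/V₁) = 1.2 × 8.314 × ln(48.1/12.3) = 13.6 J/K.

ΔS_gas = 13.6 J/K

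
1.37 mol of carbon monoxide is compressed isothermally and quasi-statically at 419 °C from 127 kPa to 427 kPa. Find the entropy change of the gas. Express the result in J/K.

ΔS_gas = -13.8 J/K

For an isothermal ideal gas ΔS_gas = nR ln(P₁/P₂) = 1.37 × 8.314 × ln(127/427) = -13.8 J/K.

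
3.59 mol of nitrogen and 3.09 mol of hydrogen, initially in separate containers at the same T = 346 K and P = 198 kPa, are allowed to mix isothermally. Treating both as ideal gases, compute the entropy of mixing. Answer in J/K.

Mole fractions: x_A = 3.59/6.68 = 0.537, x_B = 0.463.
ΔS_mix = −R(n_A ln x_A + n_B ln x_B) = −8.314 × (3.59 ln 0.537 + 3.09 ln 0.463) = 38.3 J/K.

ΔS_mix = 38.3 J/K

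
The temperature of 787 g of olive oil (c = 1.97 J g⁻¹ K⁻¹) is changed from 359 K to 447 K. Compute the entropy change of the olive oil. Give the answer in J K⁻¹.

ΔS = ∫dQ_rev/T = m c ln(T₂/T₁) = 787 × 1.97 × ln(447/359) = 340 J/K.

ΔS = 340 J/K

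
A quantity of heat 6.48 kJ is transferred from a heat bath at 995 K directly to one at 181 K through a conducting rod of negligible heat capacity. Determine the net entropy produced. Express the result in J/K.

ΔS_total = 29.3 J/K

ΔS_hot = −Q/T_H = −6480/995 = -6.513 J/K and ΔS_cold = +Q/T_C = 6480/181 = 35.8 J/K.
ΔS_total = -6.513 + 35.8 = 29.3 J/K, positive as the second law requires.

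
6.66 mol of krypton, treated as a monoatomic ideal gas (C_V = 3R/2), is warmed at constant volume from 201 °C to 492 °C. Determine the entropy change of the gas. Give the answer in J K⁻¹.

ΔS = 39.7 J/K

In kelvin: T₁ = 474.15 K, T₂ = 765.15 K. At constant volume, ΔS = nC_V ln(T₂/T₁) with C_V = 3R/2 = 12.47 J mol⁻¹ K⁻¹.
ΔS = 6.66 × 12.47 × ln(765.15/474.15) = 39.7 J/K.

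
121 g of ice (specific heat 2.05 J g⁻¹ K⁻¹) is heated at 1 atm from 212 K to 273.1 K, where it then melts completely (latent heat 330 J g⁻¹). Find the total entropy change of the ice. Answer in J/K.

ΔS = 209 J/K

Warming step: ΔS₁ = m c ln(T_tr/T_i) = 121 × 2.05 × ln(273.1/212) = 62.82 J/K.
Phase change: ΔS₂ = +mL/T_tr = 121 × 330 / 273.1 = 146.2 J/K.
ΔS_total = (62.82) + (146.2) = 209 J/K.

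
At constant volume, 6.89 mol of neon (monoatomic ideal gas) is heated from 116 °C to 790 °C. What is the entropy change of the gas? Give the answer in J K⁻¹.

In kelvin: T₁ = 389.15 K, T₂ = 1063.15 K. At constant volume, ΔS = nC_V ln(T₂/T₁) with C_V = 3R/2 = 12.47 J mol⁻¹ K⁻¹.
ΔS = 6.89 × 12.47 × ln(1063.15/389.15) = 86.4 J/K.

ΔS = 86.4 J/K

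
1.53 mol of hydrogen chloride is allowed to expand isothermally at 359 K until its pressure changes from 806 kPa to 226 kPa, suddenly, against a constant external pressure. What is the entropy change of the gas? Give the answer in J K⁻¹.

Entropy is a state function, so ΔS_gas depends only on the end states.
For an isothermal ideal gas ΔS_gas = nR ln(P₁/P₂) = 1.53 × 8.314 × ln(806/226) = 16.2 J/K.

ΔS_gas = 16.2 J/K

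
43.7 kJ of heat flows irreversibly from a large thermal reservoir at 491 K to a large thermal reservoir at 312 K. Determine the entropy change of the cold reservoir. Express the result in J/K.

ΔS_cold = 140 J/K

The cold reservoir gains heat Q, so ΔS_cold = +Q/T_C = 43700/312 = 140 J/K.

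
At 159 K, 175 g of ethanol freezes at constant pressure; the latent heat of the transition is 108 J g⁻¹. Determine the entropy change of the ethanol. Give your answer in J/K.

Heat released by the substance: Q = −mL = −175 × 108 = −18900 J.
At constant T, ΔS = Q_rev/T = −18900 / 159 = -119 J/K.

ΔS = -119 J/K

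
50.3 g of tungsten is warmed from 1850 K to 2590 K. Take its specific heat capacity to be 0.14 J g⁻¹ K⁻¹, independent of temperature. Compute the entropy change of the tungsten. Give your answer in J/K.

ΔS = ∫dQ_rev/T = m c ln(T₂/T₁) = 50.3 × 0.14 × ln(2590/1850) = 2.37 J/K.

ΔS = 2.37 J/K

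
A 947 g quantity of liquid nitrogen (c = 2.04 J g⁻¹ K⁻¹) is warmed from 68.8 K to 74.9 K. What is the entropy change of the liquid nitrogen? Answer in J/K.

ΔS = ∫dQ_rev/T = m c ln(T₂/T₁) = 947 × 2.04 × ln(74.9/68.8) = 164 J/K.

ΔS = 164 J/K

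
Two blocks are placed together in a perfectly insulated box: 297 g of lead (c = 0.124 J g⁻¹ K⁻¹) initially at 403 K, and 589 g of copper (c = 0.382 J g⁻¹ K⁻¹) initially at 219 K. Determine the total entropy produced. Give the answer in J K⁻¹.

Energy balance: T_f = (m₁c₁T₁ + m₂c₂T₂)/(m₁c₁ + m₂c₂) = 244.88 K.
ΔS₁ = m₁c₁ ln(T_f/T₁) = 36.828 × ln(244.88/403) = -18.346 J/K.
ΔS₂ = m₂c₂ ln(T_f/T₂) = 224.998 × ln(244.88/219) = 25.133 J/K.
ΔS_total = -18.346 + 25.133 = 6.79 J/K.

ΔS_total = 6.79 J/K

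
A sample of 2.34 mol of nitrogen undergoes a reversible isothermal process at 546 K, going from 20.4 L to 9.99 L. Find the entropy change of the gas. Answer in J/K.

ΔS_gas = -13.9 J/K

For an isothermal ideal gas ΔS_gas = nR ln(V₂/V₁) = 2.34 × 8.314 × ln(9.99/20.4) = -13.9 J/K.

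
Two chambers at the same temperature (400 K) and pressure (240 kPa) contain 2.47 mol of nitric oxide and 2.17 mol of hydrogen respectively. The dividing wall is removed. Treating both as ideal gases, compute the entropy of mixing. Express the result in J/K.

ΔS_mix = 26.7 J/K

Mole fractions: x_A = 2.47/4.64 = 0.532, x_B = 0.468.
ΔS_mix = −R(n_A ln x_A + n_B ln x_B) = −8.314 × (2.47 ln 0.532 + 2.17 ln 0.468) = 26.7 J/K.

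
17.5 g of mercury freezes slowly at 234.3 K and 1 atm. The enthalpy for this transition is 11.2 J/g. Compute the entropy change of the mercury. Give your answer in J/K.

Heat released by the substance: Q = −mL = −17.5 × 11.2 = −196 J.
At constant T, ΔS = Q_rev/T = −196 / 234.3 = -0.837 J/K.

ΔS = -0.837 J/K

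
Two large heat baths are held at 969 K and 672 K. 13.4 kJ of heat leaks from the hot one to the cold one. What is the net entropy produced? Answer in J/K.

ΔS_hot = −Q/T_H = −13400/969 = -13.83 J/K and ΔS_cold = +Q/T_C = 13400/672 = 19.94 J/K.
ΔS_total = -13.83 + 19.94 = 6.11 J/K, positive as the second law requires.

ΔS_total = 6.11 J/K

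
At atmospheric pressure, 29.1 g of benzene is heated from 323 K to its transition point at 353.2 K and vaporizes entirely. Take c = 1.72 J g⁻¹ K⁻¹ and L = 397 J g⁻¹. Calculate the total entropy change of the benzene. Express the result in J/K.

ΔS = 37.2 J/K

Warming step: ΔS₁ = m c ln(T_tr/T_i) = 29.1 × 1.72 × ln(353.2/323) = 4.474 J/K.
Phase change: ΔS₂ = +mL/T_tr = 29.1 × 397 / 353.2 = 32.71 J/K.
ΔS_total = (4.474) + (32.71) = 37.2 J/K.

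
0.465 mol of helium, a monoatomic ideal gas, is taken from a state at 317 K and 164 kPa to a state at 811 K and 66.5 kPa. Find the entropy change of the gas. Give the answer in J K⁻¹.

ΔS = 12.6 J/K

ΔS = nC_p ln(T₂/T₁) − nR ln(P₂/P₁), with C_p = 5R/2 = 20.79 J mol⁻¹ K⁻¹ for a monoatomic ideal gas.
ΔS = 0.465 × [20.79 × ln(811/317) − 8.314 × ln(66.5/164)] = 12.6 J/K.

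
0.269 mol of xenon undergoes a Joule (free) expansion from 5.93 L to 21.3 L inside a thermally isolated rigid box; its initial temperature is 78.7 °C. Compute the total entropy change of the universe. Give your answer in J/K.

No heat is exchanged and no work is done, so the ideal-gas temperature stays constant.
Entropy is a state function; using a reversible isothermal path, ΔS_gas = nR ln(V₂/V₁) = 0.269 × 8.314 × ln(21.3/5.93) = 2.86 J/K.
The insulated surroundings exchange no heat, so ΔS_surr = 0 and ΔS_universe = ΔS_gas.

ΔS_universe = 2.86 J/K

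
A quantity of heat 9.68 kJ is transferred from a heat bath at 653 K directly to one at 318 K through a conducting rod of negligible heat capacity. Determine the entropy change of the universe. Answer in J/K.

ΔS_total = 15.6 J/K

ΔS_hot = −Q/T_H = −9680/653 = -14.82 J/K and ΔS_cold = +Q/T_C = 9680/318 = 30.44 J/K.
ΔS_total = -14.82 + 30.44 = 15.6 J/K, positive as the second law requires.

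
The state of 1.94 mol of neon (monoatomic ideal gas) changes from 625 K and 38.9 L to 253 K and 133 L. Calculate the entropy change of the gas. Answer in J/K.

Entropy is a state function: ΔS = nC_V ln(T₂/T₁) + nR ln(V₂/V₁), with C_V = 3R/2 = 12.47 J mol⁻¹ K⁻¹ for a monoatomic ideal gas.
ΔS = 1.94 × [12.47 × ln(253/625) + 8.314 × ln(133/38.9)] = -2.05 J/K.

ΔS = -2.05 J/K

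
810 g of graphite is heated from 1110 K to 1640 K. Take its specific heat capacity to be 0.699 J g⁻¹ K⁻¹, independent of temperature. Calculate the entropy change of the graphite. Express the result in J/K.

ΔS = 221 J/K

ΔS = ∫dQ_rev/T = m c ln(T₂/T₁) = 810 × 0.699 × ln(1640/1110) = 221 J/K.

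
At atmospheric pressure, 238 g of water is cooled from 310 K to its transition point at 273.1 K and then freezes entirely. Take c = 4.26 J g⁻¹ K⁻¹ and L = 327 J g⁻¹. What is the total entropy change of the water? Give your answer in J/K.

Cooling step: ΔS₁ = m c ln(T_tr/T_i) = 238 × 4.26 × ln(273.1/310) = -128.49 J/K.
Phase change: ΔS₂ = −mL/T_tr = −238 × 327 / 273.1 = -284.97 J/K.
ΔS_total = (-128.49) + (-284.97) = -413 J/K.

ΔS = -413 J/K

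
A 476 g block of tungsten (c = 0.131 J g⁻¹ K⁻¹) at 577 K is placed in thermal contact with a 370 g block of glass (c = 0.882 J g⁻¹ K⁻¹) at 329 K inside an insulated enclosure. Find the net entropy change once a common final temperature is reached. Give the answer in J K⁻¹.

Energy balance: T_f = (m₁c₁T₁ + m₂c₂T₂)/(m₁c₁ + m₂c₂) = 368.79 K.
ΔS₁ = m₁c₁ ln(T_f/T₁) = 62.356 × ln(368.79/577) = -27.91 J/K.
ΔS₂ = m₂c₂ ln(T_f/T₂) = 326.34 × ln(368.79/329) = 37.25 J/K.
ΔS_total = -27.91 + 37.25 = 9.34 J/K.

ΔS_total = 9.34 J/K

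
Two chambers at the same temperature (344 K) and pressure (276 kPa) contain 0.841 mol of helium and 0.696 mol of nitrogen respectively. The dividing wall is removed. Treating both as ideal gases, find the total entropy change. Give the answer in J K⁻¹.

ΔS_mix = 8.8 J/K

Mole fractions: x_A = 0.841/1.54 = 0.547, x_B = 0.453.
ΔS_mix = −R(n_A ln x_A + n_B ln x_B) = −8.314 × (0.841 ln 0.547 + 0.696 ln 0.453) = 8.8 J/K.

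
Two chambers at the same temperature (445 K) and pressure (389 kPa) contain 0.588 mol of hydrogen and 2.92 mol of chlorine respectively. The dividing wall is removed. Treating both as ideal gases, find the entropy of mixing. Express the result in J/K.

Mole fractions: x_A = 0.588/3.51 = 0.168, x_B = 0.832.
ΔS_mix = −R(n_A ln x_A + n_B ln x_B) = −8.314 × (0.588 ln 0.168 + 2.92 ln 0.832) = 13.2 J/K.

ΔS_mix = 13.2 J/K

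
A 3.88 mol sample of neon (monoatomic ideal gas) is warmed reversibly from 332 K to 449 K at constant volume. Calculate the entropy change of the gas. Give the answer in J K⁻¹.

ΔS = 14.6 J/K

At constant volume, ΔS = nC_V ln(T₂/T₁) with C_V = 3R/2 = 12.47 J mol⁻¹ K⁻¹.
ΔS = 3.88 × 12.47 × ln(449/332) = 14.6 J/K.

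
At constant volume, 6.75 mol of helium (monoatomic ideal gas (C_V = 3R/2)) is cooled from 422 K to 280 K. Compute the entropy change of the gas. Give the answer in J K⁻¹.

At constant volume, ΔS = nC_V ln(T₂/T₁) with C_V = 3R/2 = 12.47 J mol⁻¹ K⁻¹.
ΔS = 6.75 × 12.47 × ln(280/422) = -34.5 J/K.

ΔS = -34.5 J/K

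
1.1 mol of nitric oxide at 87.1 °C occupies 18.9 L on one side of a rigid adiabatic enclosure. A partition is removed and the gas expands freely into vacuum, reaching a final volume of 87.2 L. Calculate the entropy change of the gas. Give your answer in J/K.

ΔS_gas = 14 J/K

For an ideal gas in free expansion Q = 0 and W = 0, so T is unchanged.
Entropy is a state function; using a reversible isothermal path, ΔS_gas = nR ln(V₂/V₁) = 1.1 × 8.314 × ln(87.2/18.9) = 14 J/K.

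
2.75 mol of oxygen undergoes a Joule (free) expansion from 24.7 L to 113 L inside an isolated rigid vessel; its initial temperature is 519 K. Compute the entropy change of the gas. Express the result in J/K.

ΔS_gas = 34.8 J/K

For an ideal gas in free expansion Q = 0 and W = 0, so T is unchanged.
Entropy is a state function; using a reversible isothermal path, ΔS_gas = nR ln(V₂/V₁) = 2.75 × 8.314 × ln(113/24.7) = 34.8 J/K.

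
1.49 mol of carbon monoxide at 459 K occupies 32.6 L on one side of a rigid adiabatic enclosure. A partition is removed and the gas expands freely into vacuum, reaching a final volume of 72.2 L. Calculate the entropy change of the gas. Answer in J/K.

No heat is exchanged and no work is done, so the ideal-gas temperature stays constant.
Entropy is a state function; using a reversible isothermal path, ΔS_gas = nR ln(V₂/V₁) = 1.49 × 8.314 × ln(72.2/32.6) = 9.85 J/K.

ΔS_gas = 9.85 J/K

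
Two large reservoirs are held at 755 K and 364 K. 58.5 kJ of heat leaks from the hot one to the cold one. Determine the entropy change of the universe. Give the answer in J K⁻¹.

ΔS_total = 83.2 J/K

ΔS_hot = −Q/T_H = −58500/755 = -77.48 J/K and ΔS_cold = +Q/T_C = 58500/364 = 160.7 J/K.
ΔS_total = -77.48 + 160.7 = 83.2 J/K, positive as the second law requires.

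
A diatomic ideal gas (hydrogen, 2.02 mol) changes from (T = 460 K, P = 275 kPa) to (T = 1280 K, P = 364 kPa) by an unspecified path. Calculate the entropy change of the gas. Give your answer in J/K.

ΔS = nC_p ln(T₂/T₁) − nR ln(P₂/P₁), with C_p = 7R/2 = 29.1 J mol⁻¹ K⁻¹ for a diatomic ideal gas.
ΔS = 2.02 × [29.1 × ln(1280/460) − 8.314 × ln(364/275)] = 55.4 J/K.

ΔS = 55.4 J/K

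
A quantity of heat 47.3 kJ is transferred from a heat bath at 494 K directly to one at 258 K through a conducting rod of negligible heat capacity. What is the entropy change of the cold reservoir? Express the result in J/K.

ΔS_cold = 183 J/K

The cold reservoir gains heat Q, so ΔS_cold = +Q/T_C = 47300/258 = 183 J/K.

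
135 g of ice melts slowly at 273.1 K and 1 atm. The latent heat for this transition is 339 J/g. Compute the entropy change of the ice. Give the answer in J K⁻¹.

ΔS = 168 J/K

Heat absorbed by the substance: Q = mL = 135 × 339 = 45765 J.
At constant T, ΔS = Q_rev/T = 45765 / 273.1 = 168 J/K.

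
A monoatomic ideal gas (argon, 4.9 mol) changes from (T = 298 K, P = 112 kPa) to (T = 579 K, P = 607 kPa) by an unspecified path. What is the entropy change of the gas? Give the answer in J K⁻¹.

ΔS = nC_p ln(T₂/T₁) − nR ln(P₂/P₁), with C_p = 5R/2 = 20.79 J mol⁻¹ K⁻¹ for a monoatomic ideal gas.
ΔS = 4.9 × [20.79 × ln(579/298) − 8.314 × ln(607/112)] = -1.2 J/K.

ΔS = -1.2 J/K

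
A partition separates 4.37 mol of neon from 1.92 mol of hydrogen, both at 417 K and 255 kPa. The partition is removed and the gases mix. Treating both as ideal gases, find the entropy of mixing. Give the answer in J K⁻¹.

Mole fractions: x_A = 4.37/6.29 = 0.695, x_B = 0.305.
ΔS_mix = −R(n_A ln x_A + n_B ln x_B) = −8.314 × (4.37 ln 0.695 + 1.92 ln 0.305) = 32.2 J/K.

ΔS_mix = 32.2 J/K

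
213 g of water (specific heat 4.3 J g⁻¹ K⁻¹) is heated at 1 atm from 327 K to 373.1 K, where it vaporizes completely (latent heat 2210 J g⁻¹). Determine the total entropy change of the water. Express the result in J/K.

ΔS = 1380 J/K

Warming step: ΔS₁ = m c ln(T_tr/T_i) = 213 × 4.3 × ln(373.1/327) = 120.8 J/K.
Phase change: ΔS₂ = +mL/T_tr = 213 × 2210 / 373.1 = 1262 J/K.
ΔS_total = (120.8) + (1262) = 1380 J/K.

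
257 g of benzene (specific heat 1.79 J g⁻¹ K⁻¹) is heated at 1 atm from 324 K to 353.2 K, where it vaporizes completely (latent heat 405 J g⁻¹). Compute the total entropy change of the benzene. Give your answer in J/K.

ΔS = 334 J/K

Warming step: ΔS₁ = m c ln(T_tr/T_i) = 257 × 1.79 × ln(353.2/324) = 39.7 J/K.
Phase change: ΔS₂ = +mL/T_tr = 257 × 405 / 353.2 = 294.7 J/K.
ΔS_total = (39.7) + (294.7) = 334 J/K.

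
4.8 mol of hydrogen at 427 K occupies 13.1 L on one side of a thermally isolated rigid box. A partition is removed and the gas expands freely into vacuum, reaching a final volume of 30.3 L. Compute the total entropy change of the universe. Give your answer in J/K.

For an ideal gas in free expansion Q = 0 and W = 0, so T is unchanged.
Entropy is a state function; using a reversible isothermal path, ΔS_gas = nR ln(V₂/V₁) = 4.8 × 8.314 × ln(30.3/13.1) = 33.5 J/K.
The insulated surroundings exchange no heat, so ΔS_surr = 0 and ΔS_universe = ΔS_gas.

ΔS_universe = 33.5 J/K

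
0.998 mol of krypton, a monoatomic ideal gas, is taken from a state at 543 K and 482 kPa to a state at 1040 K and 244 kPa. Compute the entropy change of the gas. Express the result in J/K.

ΔS = nC_p ln(T₂/T₁) − nR ln(P₂/P₁), with C_p = 5R/2 = 20.79 J mol⁻¹ K⁻¹ for a monoatomic ideal gas.
ΔS = 0.998 × [20.79 × ln(1040/543) − 8.314 × ln(244/482)] = 19.1 J/K.

ΔS = 19.1 J/K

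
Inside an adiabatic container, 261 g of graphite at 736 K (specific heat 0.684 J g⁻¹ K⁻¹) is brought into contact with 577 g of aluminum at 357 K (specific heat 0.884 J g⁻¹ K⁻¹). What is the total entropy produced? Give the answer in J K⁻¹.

ΔS_total = 38.3 J/K

Energy balance: T_f = (m₁c₁T₁ + m₂c₂T₂)/(m₁c₁ + m₂c₂) = 455.26 K.
ΔS₁ = m₁c₁ ln(T_f/T₁) = 178.524 × ln(455.26/736) = -85.756 J/K.
ΔS₂ = m₂c₂ ln(T_f/T₂) = 510.068 × ln(455.26/357) = 124.01 J/K.
ΔS_total = -85.756 + 124.01 = 38.3 J/K.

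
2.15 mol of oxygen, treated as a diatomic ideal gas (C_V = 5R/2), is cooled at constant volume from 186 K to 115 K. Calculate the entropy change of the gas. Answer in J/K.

At constant volume, ΔS = nC_V ln(T₂/T₁) with C_V = 5R/2 = 20.79 J mol⁻¹ K⁻¹.
ΔS = 2.15 × 20.79 × ln(115/186) = -21.5 J/K.

ΔS = -21.5 J/K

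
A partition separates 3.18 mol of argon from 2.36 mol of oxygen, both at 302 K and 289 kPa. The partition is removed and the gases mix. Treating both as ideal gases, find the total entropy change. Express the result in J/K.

ΔS_mix = 31.4 J/K

Mole fractions: x_A = 3.18/5.54 = 0.574, x_B = 0.426.
ΔS_mix = −R(n_A ln x_A + n_B ln x_B) = −8.314 × (3.18 ln 0.574 + 2.36 ln 0.426) = 31.4 J/K.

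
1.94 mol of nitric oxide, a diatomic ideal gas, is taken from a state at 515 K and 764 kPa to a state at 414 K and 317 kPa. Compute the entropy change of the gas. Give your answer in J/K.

ΔS = 1.86 J/K

ΔS = nC_p ln(T₂/T₁) − nR ln(P₂/P₁), with C_p = 7R/2 = 29.1 J mol⁻¹ K⁻¹ for a diatomic ideal gas.
ΔS = 1.94 × [29.1 × ln(414/515) − 8.314 × ln(317/764)] = 1.86 J/K.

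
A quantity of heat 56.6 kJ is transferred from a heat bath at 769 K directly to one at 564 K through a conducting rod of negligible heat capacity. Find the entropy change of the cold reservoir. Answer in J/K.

ΔS_cold = 100 J/K

The cold reservoir gains heat Q, so ΔS_cold = +Q/T_C = 56600/564 = 100 J/K.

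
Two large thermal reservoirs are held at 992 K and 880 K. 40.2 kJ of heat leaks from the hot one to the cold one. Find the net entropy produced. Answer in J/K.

ΔS_total = 5.16 J/K

ΔS_hot = −Q/T_H = −40200/992 = -40.52 J/K and ΔS_cold = +Q/T_C = 40200/880 = 45.68 J/K.
ΔS_total = -40.52 + 45.68 = 5.16 J/K, positive as the second law requires.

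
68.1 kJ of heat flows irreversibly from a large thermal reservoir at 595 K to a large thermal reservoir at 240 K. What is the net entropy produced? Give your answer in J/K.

ΔS_total = 169 J/K

ΔS_hot = −Q/T_H = −68100/595 = -114.5 J/K and ΔS_cold = +Q/T_C = 68100/240 = 283.8 J/K.
ΔS_total = -114.5 + 283.8 = 169 J/K, positive as the second law requires.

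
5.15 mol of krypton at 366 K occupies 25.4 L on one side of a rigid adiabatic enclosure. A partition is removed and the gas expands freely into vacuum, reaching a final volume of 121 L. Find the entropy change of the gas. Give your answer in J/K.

ΔS_gas = 66.8 J/K

For an ideal gas in free expansion Q = 0 and W = 0, so T is unchanged.
Entropy is a state function; using a reversible isothermal path, ΔS_gas = nR ln(V₂/V₁) = 5.15 × 8.314 × ln(121/25.4) = 66.8 J/K.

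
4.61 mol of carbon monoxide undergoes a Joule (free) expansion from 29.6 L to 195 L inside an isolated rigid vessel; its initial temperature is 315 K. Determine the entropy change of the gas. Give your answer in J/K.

ΔS_gas = 72.3 J/K

For an ideal gas in free expansion Q = 0 and W = 0, so T is unchanged.
Entropy is a state function; using a reversible isothermal path, ΔS_gas = nR ln(V₂/V₁) = 4.61 × 8.314 × ln(195/29.6) = 72.3 J/K.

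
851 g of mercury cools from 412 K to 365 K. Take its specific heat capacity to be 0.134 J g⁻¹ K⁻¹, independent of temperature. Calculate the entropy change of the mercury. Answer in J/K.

ΔS = ∫dQ_rev/T = m c ln(T₂/T₁) = 851 × 0.134 × ln(365/412) = -13.8 J/K.

ΔS = -13.8 J/K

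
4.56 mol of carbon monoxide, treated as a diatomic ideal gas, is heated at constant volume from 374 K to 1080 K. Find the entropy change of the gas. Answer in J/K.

At constant volume, ΔS = nC_V ln(T₂/T₁) with C_V = 5R/2 = 20.79 J mol⁻¹ K⁻¹.
ΔS = 4.56 × 20.79 × ln(1080/374) = 101 J/K.

ΔS = 101 J/K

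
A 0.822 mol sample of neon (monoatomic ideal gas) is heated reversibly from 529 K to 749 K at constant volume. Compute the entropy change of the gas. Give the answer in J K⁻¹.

ΔS = 3.56 J/K

At constant volume, ΔS = nC_V ln(T₂/T₁) with C_V = 3R/2 = 12.47 J mol⁻¹ K⁻¹.
ΔS = 0.822 × 12.47 × ln(749/529) = 3.56 J/K.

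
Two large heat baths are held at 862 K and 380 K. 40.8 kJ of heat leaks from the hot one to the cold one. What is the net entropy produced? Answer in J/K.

ΔS_total = 60 J/K

ΔS_hot = −Q/T_H = −40800/862 = -47.332 J/K and ΔS_cold = +Q/T_C = 40800/380 = 107.37 J/K.
ΔS_total = -47.332 + 107.37 = 60 J/K, positive as the second law requires.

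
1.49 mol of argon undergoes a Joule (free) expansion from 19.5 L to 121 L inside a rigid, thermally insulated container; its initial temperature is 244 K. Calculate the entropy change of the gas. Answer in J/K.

ΔS_gas = 22.6 J/K

For an ideal gas in free expansion Q = 0 and W = 0, so T is unchanged.
Entropy is a state function; using a reversible isothermal path, ΔS_gas = nR ln(V₂/V₁) = 1.49 × 8.314 × ln(121/19.5) = 22.6 J/K.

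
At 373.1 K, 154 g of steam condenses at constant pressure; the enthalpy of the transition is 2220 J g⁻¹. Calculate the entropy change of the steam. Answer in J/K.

ΔS = -916 J/K

Heat released by the substance: Q = −mL = −154 × 2220 = −341880 J.
At constant T, ΔS = Q_rev/T = −341880 / 373.1 = -916 J/K.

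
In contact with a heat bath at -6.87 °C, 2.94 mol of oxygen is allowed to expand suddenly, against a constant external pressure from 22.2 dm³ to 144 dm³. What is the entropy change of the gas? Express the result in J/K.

ΔS_gas = 45.7 J/K

Entropy is a state function, so ΔS_gas depends only on the end states.
For an isothermal ideal gas ΔS_gas = nR ln(V₂/V₁) = 2.94 × 8.314 × ln(144/22.2) = 45.7 J/K.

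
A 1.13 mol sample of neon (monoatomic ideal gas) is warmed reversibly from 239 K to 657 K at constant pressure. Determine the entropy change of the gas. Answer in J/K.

ΔS = 23.8 J/K

At constant pressure, ΔS = nC_p ln(T₂/T₁) with C_p = 5R/2 = 20.79 J mol⁻¹ K⁻¹.
ΔS = 1.13 × 20.79 × ln(657/239) = 23.8 J/K.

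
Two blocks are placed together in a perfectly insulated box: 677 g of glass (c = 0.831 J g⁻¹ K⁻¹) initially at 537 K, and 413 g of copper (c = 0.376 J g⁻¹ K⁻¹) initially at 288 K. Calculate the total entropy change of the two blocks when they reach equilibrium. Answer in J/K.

ΔS_total = 20.9 J/K

Energy balance: T_f = (m₁c₁T₁ + m₂c₂T₂)/(m₁c₁ + m₂c₂) = 483.14 K.
ΔS₁ = m₁c₁ ln(T_f/T₁) = 562.587 × ln(483.14/537) = -59.46 J/K.
ΔS₂ = m₂c₂ ln(T_f/T₂) = 155.288 × ln(483.14/288) = 80.34 J/K.
ΔS_total = -59.46 + 80.34 = 20.9 J/K.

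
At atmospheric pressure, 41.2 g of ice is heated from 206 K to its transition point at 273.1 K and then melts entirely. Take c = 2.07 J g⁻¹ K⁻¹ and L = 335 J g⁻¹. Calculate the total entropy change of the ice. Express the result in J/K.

Warming step: ΔS₁ = m c ln(T_tr/T_i) = 41.2 × 2.07 × ln(273.1/206) = 24.05 J/K.
Phase change: ΔS₂ = +mL/T_tr = 41.2 × 335 / 273.1 = 50.54 J/K.
ΔS_total = (24.05) + (50.54) = 74.6 J/K.

ΔS = 74.6 J/K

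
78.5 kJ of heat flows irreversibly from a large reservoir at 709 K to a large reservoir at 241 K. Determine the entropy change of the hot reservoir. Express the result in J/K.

ΔS_hot = -111 J/K

The hot reservoir loses heat Q, so ΔS_hot = −Q/T_H = −78500/709 = -111 J/K.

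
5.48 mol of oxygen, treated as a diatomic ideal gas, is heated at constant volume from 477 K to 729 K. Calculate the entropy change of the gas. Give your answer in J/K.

ΔS = 48.3 J/K

At constant volume, ΔS = nC_V ln(T₂/T₁) with C_V = 5R/2 = 20.79 J mol⁻¹ K⁻¹.
ΔS = 5.48 × 20.79 × ln(729/477) = 48.3 J/K.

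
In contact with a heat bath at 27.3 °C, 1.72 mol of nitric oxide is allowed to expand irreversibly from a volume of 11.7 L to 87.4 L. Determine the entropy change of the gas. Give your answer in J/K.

Entropy is a state function, so ΔS_gas depends only on the end states.
For an isothermal ideal gas ΔS_gas = nR ln(V₂/V₁) = 1.72 × 8.314 × ln(87.4/11.7) = 28.8 J/K.

ΔS_gas = 28.8 J/K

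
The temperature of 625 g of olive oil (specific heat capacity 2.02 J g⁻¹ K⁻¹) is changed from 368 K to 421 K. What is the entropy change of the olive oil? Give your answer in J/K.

ΔS = 170 J/K

ΔS = ∫dQ_rev/T = m c ln(T₂/T₁) = 625 × 2.02 × ln(421/368) = 170 J/K.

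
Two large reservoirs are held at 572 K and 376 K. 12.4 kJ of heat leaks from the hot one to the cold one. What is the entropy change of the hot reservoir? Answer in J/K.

The hot reservoir loses heat Q, so ΔS_hot = −Q/T_H = −12400/572 = -21.7 J/K.

ΔS_hot = -21.7 J/K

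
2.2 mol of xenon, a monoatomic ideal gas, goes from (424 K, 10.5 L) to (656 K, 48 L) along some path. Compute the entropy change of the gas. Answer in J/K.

ΔS = 39.8 J/K

Entropy is a state function: ΔS = nC_V ln(T₂/T₁) + nR ln(V₂/V₁), with C_V = 3R/2 = 12.47 J mol⁻¹ K⁻¹ for a monoatomic ideal gas.
ΔS = 2.2 × [12.47 × ln(656/424) + 8.314 × ln(48/10.5)] = 39.8 J/K.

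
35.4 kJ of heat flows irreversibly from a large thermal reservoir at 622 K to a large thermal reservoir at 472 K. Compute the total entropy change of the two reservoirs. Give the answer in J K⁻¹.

ΔS_total = 18.1 J/K

ΔS_hot = −Q/T_H = −35400/622 = -56.91 J/K and ΔS_cold = +Q/T_C = 35400/472 = 75 J/K.
ΔS_total = -56.91 + 75 = 18.1 J/K, positive as the second law requires.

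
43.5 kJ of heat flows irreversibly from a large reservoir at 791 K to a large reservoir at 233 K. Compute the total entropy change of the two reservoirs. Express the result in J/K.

ΔS_hot = −Q/T_H = −43500/791 = -54.99 J/K and ΔS_cold = +Q/T_C = 43500/233 = 186.7 J/K.
ΔS_total = -54.99 + 186.7 = 132 J/K, positive as the second law requires.

ΔS_total = 132 J/K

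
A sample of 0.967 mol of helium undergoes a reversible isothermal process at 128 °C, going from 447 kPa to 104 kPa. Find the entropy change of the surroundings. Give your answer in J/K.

ΔS_surr = -11.7 J/K

For an isothermal ideal gas ΔS_gas = nR ln(P₁/P₂) = 0.967 × 8.314 × ln(447/104) = 11.7 J/K.
The process is reversible, so ΔS_surr = −ΔS_gas = -11.7 J/K and ΔS_universe = 0.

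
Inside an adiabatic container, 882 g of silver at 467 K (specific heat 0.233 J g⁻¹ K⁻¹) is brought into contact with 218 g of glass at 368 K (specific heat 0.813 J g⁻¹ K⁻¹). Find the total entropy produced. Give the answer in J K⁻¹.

ΔS_total = 2.68 J/K

Energy balance: T_f = (m₁c₁T₁ + m₂c₂T₂)/(m₁c₁ + m₂c₂) = 421.16 K.
ΔS₁ = m₁c₁ ln(T_f/T₁) = 205.506 × ln(421.16/467) = -21.23 J/K.
ΔS₂ = m₂c₂ ln(T_f/T₂) = 177.234 × ln(421.16/368) = 23.91 J/K.
ΔS_total = -21.23 + 23.91 = 2.68 J/K.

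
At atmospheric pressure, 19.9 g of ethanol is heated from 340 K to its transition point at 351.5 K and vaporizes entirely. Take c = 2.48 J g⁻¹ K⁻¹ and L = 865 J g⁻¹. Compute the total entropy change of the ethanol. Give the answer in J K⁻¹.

Warming step: ΔS₁ = m c ln(T_tr/T_i) = 19.9 × 2.48 × ln(351.5/340) = 1.642 J/K.
Phase change: ΔS₂ = +mL/T_tr = 19.9 × 865 / 351.5 = 48.97 J/K.
ΔS_total = (1.642) + (48.97) = 50.6 J/K.

ΔS = 50.6 J/K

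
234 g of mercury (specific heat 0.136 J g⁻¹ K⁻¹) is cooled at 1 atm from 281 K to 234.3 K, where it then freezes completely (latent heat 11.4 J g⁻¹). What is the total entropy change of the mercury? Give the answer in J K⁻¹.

Cooling step: ΔS₁ = m c ln(T_tr/T_i) = 234 × 0.136 × ln(234.3/281) = -5.784 J/K.
Phase change: ΔS₂ = −mL/T_tr = −234 × 11.4 / 234.3 = -11.39 J/K.
ΔS_total = (-5.784) + (-11.39) = -17.2 J/K.

ΔS = -17.2 J/K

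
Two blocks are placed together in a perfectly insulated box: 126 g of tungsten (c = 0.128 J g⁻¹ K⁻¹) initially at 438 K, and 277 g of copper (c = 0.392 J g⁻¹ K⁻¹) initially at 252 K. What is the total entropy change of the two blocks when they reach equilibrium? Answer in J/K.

ΔS_total = 2.45 J/K

Energy balance: T_f = (m₁c₁T₁ + m₂c₂T₂)/(m₁c₁ + m₂c₂) = 276.05 K.
ΔS₁ = m₁c₁ ln(T_f/T₁) = 16.128 × ln(276.05/438) = -7.445 J/K.
ΔS₂ = m₂c₂ ln(T_f/T₂) = 108.584 × ln(276.05/252) = 9.899 J/K.
ΔS_total = -7.445 + 9.899 = 2.45 J/K.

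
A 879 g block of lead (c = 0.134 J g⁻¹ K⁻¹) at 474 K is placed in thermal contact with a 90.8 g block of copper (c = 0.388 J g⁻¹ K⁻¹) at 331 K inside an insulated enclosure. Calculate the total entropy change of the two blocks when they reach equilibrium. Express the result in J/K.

ΔS_total = 1.64 J/K

Energy balance: T_f = (m₁c₁T₁ + m₂c₂T₂)/(m₁c₁ + m₂c₂) = 441.08 K.
ΔS₁ = m₁c₁ ln(T_f/T₁) = 117.786 × ln(441.08/474) = -8.4795 J/K.
ΔS₂ = m₂c₂ ln(T_f/T₂) = 35.2304 × ln(441.08/331) = 10.115 J/K.
ΔS_total = -8.4795 + 10.115 = 1.64 J/K.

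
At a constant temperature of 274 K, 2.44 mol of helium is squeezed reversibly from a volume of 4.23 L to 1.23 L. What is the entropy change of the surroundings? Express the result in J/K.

For an isothermal ideal gas ΔS_gas = nR ln(V₂/V₁) = 2.44 × 8.314 × ln(1.23/4.23) = -25.1 J/K.
The process is reversible, so ΔS_surr = −ΔS_gas = 25.1 J/K and ΔS_universe = 0.

ΔS_surr = 25.1 J/K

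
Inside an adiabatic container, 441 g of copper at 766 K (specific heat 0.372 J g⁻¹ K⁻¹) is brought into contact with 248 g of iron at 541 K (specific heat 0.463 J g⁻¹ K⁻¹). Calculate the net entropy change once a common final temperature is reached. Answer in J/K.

Energy balance: T_f = (m₁c₁T₁ + m₂c₂T₂)/(m₁c₁ + m₂c₂) = 673.36 K.
ΔS₁ = m₁c₁ ln(T_f/T₁) = 164.052 × ln(673.36/766) = -21.15 J/K.
ΔS₂ = m₂c₂ ln(T_f/T₂) = 114.824 × ln(673.36/541) = 25.13 J/K.
ΔS_total = -21.15 + 25.13 = 3.98 J/K.

ΔS_total = 3.98 J/K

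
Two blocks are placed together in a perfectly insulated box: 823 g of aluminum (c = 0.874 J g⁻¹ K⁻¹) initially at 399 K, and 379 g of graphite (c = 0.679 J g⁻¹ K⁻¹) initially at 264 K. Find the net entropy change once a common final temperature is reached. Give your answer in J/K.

Energy balance: T_f = (m₁c₁T₁ + m₂c₂T₂)/(m₁c₁ + m₂c₂) = 363.43 K.
ΔS₁ = m₁c₁ ln(T_f/T₁) = 719.302 × ln(363.43/399) = -67.17 J/K.
ΔS₂ = m₂c₂ ln(T_f/T₂) = 257.341 × ln(363.43/264) = 82.25 J/K.
ΔS_total = -67.17 + 82.25 = 15.1 J/K.

ΔS_total = 15.1 J/K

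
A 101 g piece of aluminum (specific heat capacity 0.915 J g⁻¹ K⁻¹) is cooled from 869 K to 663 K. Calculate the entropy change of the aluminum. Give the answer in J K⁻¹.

ΔS = ∫dQ_rev/T = m c ln(T₂/T₁) = 101 × 0.915 × ln(663/869) = -25 J/K.

ΔS = -25 J/K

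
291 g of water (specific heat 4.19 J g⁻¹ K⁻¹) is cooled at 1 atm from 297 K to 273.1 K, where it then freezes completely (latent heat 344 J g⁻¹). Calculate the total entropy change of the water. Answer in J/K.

ΔS = -469 J/K

Cooling step: ΔS₁ = m c ln(T_tr/T_i) = 291 × 4.19 × ln(273.1/297) = -102.3 J/K.
Phase change: ΔS₂ = −mL/T_tr = −291 × 344 / 273.1 = -366.5 J/K.
ΔS_total = (-102.3) + (-366.5) = -469 J/K.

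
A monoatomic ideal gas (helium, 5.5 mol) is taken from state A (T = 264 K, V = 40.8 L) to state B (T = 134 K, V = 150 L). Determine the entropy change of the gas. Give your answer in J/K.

ΔS = 13 J/K

Entropy is a state function: ΔS = nC_V ln(T₂/T₁) + nR ln(V₂/V₁), with C_V = 3R/2 = 12.47 J mol⁻¹ K⁻¹ for a monoatomic ideal gas.
ΔS = 5.5 × [12.47 × ln(134/264) + 8.314 × ln(150/40.8)] = 13 J/K.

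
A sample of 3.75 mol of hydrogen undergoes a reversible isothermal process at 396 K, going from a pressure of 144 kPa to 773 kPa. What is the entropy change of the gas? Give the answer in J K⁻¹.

ΔS_gas = -52.4 J/K

For an isothermal ideal gas ΔS_gas = nR ln(P₁/P₂) = 3.75 × 8.314 × ln(144/773) = -52.4 J/K.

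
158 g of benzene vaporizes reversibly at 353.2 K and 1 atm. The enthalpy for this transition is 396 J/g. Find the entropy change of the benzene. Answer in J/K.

Heat absorbed by the substance: Q = mL = 158 × 396 = 62568 J.
At constant T, ΔS = Q_rev/T = 62568 / 353.2 = 177 J/K.

ΔS = 177 J/K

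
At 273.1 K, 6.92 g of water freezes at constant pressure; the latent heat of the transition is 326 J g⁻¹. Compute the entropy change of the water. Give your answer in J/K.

ΔS = -8.26 J/K

Heat released by the substance: Q = −mL = −6.92 × 326 = −2255.92 J.
At constant T, ΔS = Q_rev/T = −2255.92 / 273.1 = -8.26 J/K.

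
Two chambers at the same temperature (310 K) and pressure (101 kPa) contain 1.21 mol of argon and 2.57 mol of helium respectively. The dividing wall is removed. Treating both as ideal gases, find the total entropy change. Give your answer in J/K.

Mole fractions: x_A = 1.21/3.78 = 0.32, x_B = 0.68.
ΔS_mix = −R(n_A ln x_A + n_B ln x_B) = −8.314 × (1.21 ln 0.32 + 2.57 ln 0.68) = 19.7 J/K.

ΔS_mix = 19.7 J/K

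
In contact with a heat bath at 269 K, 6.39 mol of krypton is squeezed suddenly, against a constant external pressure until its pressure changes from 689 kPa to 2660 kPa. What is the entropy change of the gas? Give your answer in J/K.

Entropy is a state function, so ΔS_gas depends only on the end states.
For an isothermal ideal gas ΔS_gas = nR ln(P₁/P₂) = 6.39 × 8.314 × ln(689/2660) = -71.8 J/K.

ΔS_gas = -71.8 J/K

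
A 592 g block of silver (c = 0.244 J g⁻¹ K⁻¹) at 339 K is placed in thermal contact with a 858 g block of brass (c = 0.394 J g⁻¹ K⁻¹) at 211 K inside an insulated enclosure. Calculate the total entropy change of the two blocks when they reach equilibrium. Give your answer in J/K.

Energy balance: T_f = (m₁c₁T₁ + m₂c₂T₂)/(m₁c₁ + m₂c₂) = 249.32 K.
ΔS₁ = m₁c₁ ln(T_f/T₁) = 144.448 × ln(249.32/339) = -44.38 J/K.
ΔS₂ = m₂c₂ ln(T_f/T₂) = 338.052 × ln(249.32/211) = 56.41 J/K.
ΔS_total = -44.38 + 56.41 = 12 J/K.

ΔS_total = 12 J/K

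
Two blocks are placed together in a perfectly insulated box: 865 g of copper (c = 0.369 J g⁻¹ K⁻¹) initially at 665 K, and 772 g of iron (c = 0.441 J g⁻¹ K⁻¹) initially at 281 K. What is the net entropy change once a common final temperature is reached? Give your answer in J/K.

ΔS_total = 59.9 J/K

Energy balance: T_f = (m₁c₁T₁ + m₂c₂T₂)/(m₁c₁ + m₂c₂) = 466.81 K.
ΔS₁ = m₁c₁ ln(T_f/T₁) = 319.185 × ln(466.81/665) = -112.9 J/K.
ΔS₂ = m₂c₂ ln(T_f/T₂) = 340.452 × ln(466.81/281) = 172.8 J/K.
ΔS_total = -112.9 + 172.8 = 59.9 J/K.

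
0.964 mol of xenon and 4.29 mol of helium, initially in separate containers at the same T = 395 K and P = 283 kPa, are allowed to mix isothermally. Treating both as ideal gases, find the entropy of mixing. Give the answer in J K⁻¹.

Mole fractions: x_A = 0.964/5.25 = 0.183, x_B = 0.817.
ΔS_mix = −R(n_A ln x_A + n_B ln x_B) = −8.314 × (0.964 ln 0.183 + 4.29 ln 0.817) = 20.8 J/K.

ΔS_mix = 20.8 J/K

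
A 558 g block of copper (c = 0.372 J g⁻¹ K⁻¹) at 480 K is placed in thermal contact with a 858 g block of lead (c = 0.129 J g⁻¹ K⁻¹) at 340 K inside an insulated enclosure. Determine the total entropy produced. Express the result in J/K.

Energy balance: T_f = (m₁c₁T₁ + m₂c₂T₂)/(m₁c₁ + m₂c₂) = 431.31 K.
ΔS₁ = m₁c₁ ln(T_f/T₁) = 207.576 × ln(431.31/480) = -22.2 J/K.
ΔS₂ = m₂c₂ ln(T_f/T₂) = 110.682 × ln(431.31/340) = 26.33 J/K.
ΔS_total = -22.2 + 26.33 = 4.13 J/K.

ΔS_total = 4.13 J/K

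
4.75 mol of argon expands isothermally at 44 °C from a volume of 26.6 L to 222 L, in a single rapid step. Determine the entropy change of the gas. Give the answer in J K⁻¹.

Entropy is a state function, so ΔS_gas depends only on the end states.
For an isothermal ideal gas ΔS_gas = nR ln(V₂/V₁) = 4.75 × 8.314 × ln(222/26.6) = 83.8 J/K.

ΔS_gas = 83.8 J/K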